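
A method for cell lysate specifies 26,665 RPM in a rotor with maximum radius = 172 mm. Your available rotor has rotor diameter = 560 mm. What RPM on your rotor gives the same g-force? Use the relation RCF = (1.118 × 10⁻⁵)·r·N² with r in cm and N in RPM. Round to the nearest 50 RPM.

≈ 20900 RPM

Original rotor: r = 172 mm = 17.2 cm
RCF = 1.118 × 10⁻⁵ × r × N²
RCF_original = 1.118 × 10⁻⁵ × 17.2 × (26665)² = 1.118 × 10⁻⁵ × 17.2 × 711,022,225 ≈ 136,726.7 × g
Your rotor: r = 560 mm / 2 = 280 mm = 28 cm
136,726.7 = 1.118 × 10⁻⁵ × 28 × N²
N² = 136,726.7 / (31.304 × 10⁻⁵) = 436,770,700
N ≈ √436,770,700 ≈ 20,899.1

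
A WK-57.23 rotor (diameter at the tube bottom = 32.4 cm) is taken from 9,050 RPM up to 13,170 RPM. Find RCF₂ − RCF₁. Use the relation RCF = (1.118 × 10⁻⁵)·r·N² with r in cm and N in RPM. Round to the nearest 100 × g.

≈ 16600 x g

r = 32.4 / 2 = 16.2 cm
RCF₁ = 1.118 × 10⁻⁵ × 16.2 × (9050)² = 1.118 × 10⁻⁵ × 16.2 × 81,902,500 ≈ 14,833.9 × g
RCF₂ = 1.118 × 10⁻⁵ × 16.2 × (13170)² = 1.118 × 10⁻⁵ × 16.2 × 173,448,900 ≈ 31,414.4 × g
Increase = 31,414.4 − 14,833.9 = 16,580.5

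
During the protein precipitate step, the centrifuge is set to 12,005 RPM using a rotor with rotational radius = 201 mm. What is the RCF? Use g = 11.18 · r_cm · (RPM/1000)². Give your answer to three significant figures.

≈ 32400 × g

r = 201 mm = 20.1 cm
RCF = 11.18 × 20.1 × (12.005)² = 11.18 × 20.1 × 144.120025 ≈ 32,386.4 × g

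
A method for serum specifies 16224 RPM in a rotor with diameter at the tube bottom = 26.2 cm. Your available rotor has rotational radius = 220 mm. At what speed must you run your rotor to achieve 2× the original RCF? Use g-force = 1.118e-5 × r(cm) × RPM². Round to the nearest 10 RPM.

≈ 17710 RPM

Original rotor: r = 26.2 / 2 = 13.1 cm
RCF_original = 1.118 × 10⁻⁵ × 13.1 × (16224)² = 1.118 × 10⁻⁵ × 13.1 × 263,218,176 ≈ 38,550.4 × g
Target RCF = 2 × 38,550.4 ≈ 77,100.8 × g
Your rotor: r = 220 mm = 22.0 cm
77,100.8 = 1.118 × 10⁻⁵ × 22 × N²
N² = 77,100.8 / (24.596 × 10⁻⁵) = 313,468,857
N ≈ √313,468,857 ≈ 17,705.1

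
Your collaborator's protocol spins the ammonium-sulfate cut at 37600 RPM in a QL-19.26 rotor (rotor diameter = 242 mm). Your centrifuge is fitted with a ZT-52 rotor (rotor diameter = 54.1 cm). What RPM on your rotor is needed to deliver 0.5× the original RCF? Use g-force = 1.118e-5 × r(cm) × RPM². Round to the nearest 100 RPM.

Original rotor: r = 242 mm / 2 = 121 mm = 12.1 cm
RCF = 1.118 × 10⁻⁵ × r × N²
RCF_original = 1.118 × 10⁻⁵ × 12.1 × (37600)² = 1.118 × 10⁻⁵ × 12.1 × 1,413,760,000 ≈ 191,250.6 × g
Target RCF = 0.5 × 191,250.6 ≈ 95,625.3 × g
Your rotor: r = 54.1 / 2 = 27.05 cm
95,625.3 = 1.118 × 10⁻⁵ × 27.05 × N²
N² = 95,625.3 / (30.2419 × 10⁻⁵) = 316,201,363
N ≈ √316,201,363 ≈ 17,782.1

≈ 17800 RPM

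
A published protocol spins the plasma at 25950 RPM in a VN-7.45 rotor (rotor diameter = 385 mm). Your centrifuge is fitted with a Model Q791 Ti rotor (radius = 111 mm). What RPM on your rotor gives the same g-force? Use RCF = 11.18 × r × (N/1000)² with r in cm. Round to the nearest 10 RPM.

Original rotor: r = 385 mm / 2 = 192.5 mm = 19.25 cm
RCF = 11.18 × r × (N/1000)²
RCF_original = 11.18 × 19.25 × (25.95)² = 11.18 × 19.25 × 673.4025 ≈ 144,926.3 × g
Your rotor: r = 111 mm = 11.1 cm
144,926.3 = 11.18 × 11.1 × (N/1000)²
(N/1000)² = 144,926.3 / 124.098 = 1167.838
N = 1000 × √1167.838 ≈ 34,173.6

34170 RPM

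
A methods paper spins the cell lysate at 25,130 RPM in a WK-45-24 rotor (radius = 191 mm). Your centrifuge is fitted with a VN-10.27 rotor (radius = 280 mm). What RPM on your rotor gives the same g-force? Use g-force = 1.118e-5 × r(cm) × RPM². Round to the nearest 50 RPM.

Original rotor: r = 191 mm = 19.1 cm
RCF_original = 1.118 × 10⁻⁵ × 19.1 × (25130)² = 1.118 × 10⁻⁵ × 19.1 × 631,516,900 ≈ 134,852.9 × g
Your rotor: r = 280 mm = 28.0 cm
134,852.9 = 1.118 × 10⁻⁵ × 28 × N²
N² = 134,852.9 / (31.304 × 10⁻⁵) = 430,784,884
N ≈ √430,784,884 ≈ 20,755.4

20750 RPM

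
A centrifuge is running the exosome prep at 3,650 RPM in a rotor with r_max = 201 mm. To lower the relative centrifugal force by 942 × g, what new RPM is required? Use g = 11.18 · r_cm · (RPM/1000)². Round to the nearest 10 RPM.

r = 201 mm = 20.1 cm
Current RCF = 11.18 × 20.1 × (3.65)² = 11.18 × 20.1 × 13.3225 ≈ 2,993.8 × g
Target RCF = 2,993.8 − 942 = 2,051.8 × g
(N/1000)² = 2,051.8 / 224.718 = 9.130555
N = 1000 × √9.130555 ≈ 3,021.7

≈ 3020 RPM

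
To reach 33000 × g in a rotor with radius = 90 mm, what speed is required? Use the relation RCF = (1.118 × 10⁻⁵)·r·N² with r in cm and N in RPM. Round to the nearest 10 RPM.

≈ 18110 RPM

r = 90 mm = 9.0 cm
RCF = 1.118 × 10⁻⁵ × r × N²
33,000 = 1.118 × 10⁻⁵ × 9 × N²
N² = 33,000 / (10.062 × 10⁻⁵) = 327,966,607
N ≈ √327,966,607 ≈ 18,109.8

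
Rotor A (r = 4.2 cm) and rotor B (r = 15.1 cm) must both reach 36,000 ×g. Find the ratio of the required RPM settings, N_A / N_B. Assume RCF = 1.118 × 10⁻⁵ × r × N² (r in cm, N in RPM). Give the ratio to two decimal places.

1.90

At fixed RCF, N ∝ 1/√r, so N_A/N_B = √(r_B/r_A) = √(15.1/4.2) = √3.595238 = 1.8961.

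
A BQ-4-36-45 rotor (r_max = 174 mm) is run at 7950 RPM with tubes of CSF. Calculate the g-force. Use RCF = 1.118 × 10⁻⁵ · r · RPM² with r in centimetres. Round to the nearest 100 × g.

r = 174 mm = 17.4 cm
RCF = 1.118 × 10⁻⁵ × r × N²
RCF = 1.118 × 10⁻⁵ × 17.4 × (7950)² = 1.118 × 10⁻⁵ × 17.4 × 63,202,500 ≈ 12,294.9 × g

RCF ≈ 12300 × g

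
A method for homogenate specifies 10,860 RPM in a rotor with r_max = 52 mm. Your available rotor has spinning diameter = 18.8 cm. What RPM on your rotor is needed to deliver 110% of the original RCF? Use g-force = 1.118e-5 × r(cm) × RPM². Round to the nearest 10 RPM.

8470 RPM

Original rotor: r = 52 mm = 5.2 cm
RCF_original = 1.118 × 10⁻⁵ × 5.2 × (10860)² = 1.118 × 10⁻⁵ × 5.2 × 117,939,600 ≈ 6,856.5 × g
Target RCF = 1.1 × 6,856.5 ≈ 7,542.2 × g
Your rotor: r = 18.8 / 2 = 9.4 cm
7,542.2 = 1.118 × 10⁻⁵ × 9.4 × N²
N² = 7,542.2 / (10.5092 × 10⁻⁵) = 71,767,594
N ≈ √71,767,594 ≈ 8,471.6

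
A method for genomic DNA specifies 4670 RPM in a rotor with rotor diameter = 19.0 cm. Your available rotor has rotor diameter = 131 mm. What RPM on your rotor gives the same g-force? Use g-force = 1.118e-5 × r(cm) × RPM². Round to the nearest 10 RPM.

Original rotor: r = 19.0 / 2 = 9.5 cm
RCF_original = 1.118 × 10⁻⁵ × 9.5 × (4670)² = 1.118 × 10⁻⁵ × 9.5 × 21,808,900 ≈ 2,316.3 × g
Your rotor: r = 131 mm / 2 = 65.5 mm = 6.55 cm
2,316.3 = 1.118 × 10⁻⁵ × 6.55 × N²
N² = 2,316.3 / (7.3229 × 10⁻⁵) = 31,630,911
N ≈ √31,630,911 ≈ 5,624.1

5620 RPM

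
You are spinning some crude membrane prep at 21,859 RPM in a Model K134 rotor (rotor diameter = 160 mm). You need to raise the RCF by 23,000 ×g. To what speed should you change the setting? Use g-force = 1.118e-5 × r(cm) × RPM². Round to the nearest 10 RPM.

r = 160 mm / 2 = 80 mm = 8 cm
Current RCF = 1.118 × 10⁻⁵ × 8 × (21859)² = 1.118 × 10⁻⁵ × 8 × 477,815,881 ≈ 42,735.9 × g
Target RCF = 42,735.9 + 23,000 = 65,735.9 × g
N² = 65,735.9 / (8.944 × 10⁻⁵) = 734,972,048
N ≈ √734,972,048 ≈ 27,110.4

≈ 27110 RPM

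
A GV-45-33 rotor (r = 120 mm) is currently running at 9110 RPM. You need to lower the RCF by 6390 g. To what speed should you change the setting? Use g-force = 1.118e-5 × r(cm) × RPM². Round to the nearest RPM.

≈ 5947 RPM

r = 120 mm = 12.0 cm
Current RCF = 1.118 × 10⁻⁵ × 12 × (9110)² = 1.118 × 10⁻⁵ × 12 × 82,992,100 ≈ 11,134.2 × g
Target RCF = 11,134.2 − 6,390 = 4,744.2 × g
N² = 4,744.2 / (13.416 × 10⁻⁵) = 35,362,254
N ≈ √35,362,254 ≈ 5,946.6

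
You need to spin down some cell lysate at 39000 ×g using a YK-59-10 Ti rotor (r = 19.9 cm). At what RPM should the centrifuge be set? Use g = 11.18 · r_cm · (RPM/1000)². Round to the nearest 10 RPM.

≈ 13240 RPM

RCF = 11.18 × r × (N/1000)²
39,000 = 11.18 × 19.9 × (N/1000)²
(N/1000)² = 39,000 / 222.482 = 175.2951
N = 1000 × √175.2951 ≈ 13,239.9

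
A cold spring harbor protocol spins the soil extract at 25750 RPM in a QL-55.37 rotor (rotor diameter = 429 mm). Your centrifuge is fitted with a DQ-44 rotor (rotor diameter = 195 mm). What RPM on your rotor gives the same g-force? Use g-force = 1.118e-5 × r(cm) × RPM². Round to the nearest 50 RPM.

≈ 38200 RPM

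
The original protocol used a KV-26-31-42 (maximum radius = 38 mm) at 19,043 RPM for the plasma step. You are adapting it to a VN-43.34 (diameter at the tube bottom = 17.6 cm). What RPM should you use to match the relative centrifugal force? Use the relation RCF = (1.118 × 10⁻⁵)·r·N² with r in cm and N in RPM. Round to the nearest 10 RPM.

Original rotor: r = 38 mm = 3.8 cm
RCF_original = 1.118 × 10⁻⁵ × 3.8 × (19043)² = 1.118 × 10⁻⁵ × 3.8 × 362,635,849 ≈ 15,406.2 × g
Your rotor: r = 17.6 / 2 = 8.8 cm
15,406.2 = 1.118 × 10⁻⁵ × 8.8 × N²
N² = 15,406.2 / (9.8384 × 10⁻⁵) = 156,592,535
N ≈ √156,592,535 ≈ 12,513.7

≈ 12510 RPM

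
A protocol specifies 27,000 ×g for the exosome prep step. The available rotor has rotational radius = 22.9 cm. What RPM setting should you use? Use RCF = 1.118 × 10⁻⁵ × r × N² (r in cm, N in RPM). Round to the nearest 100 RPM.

≈ 10300 RPM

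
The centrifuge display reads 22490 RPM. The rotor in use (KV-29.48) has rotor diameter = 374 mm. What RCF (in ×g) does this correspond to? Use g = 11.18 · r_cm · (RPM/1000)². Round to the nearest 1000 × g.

106000 ×g

r = 374 mm / 2 = 187 mm = 18.7 cm
RCF = 11.18 × 18.7 × (22.49)² = 11.18 × 18.7 × 505.8001 ≈ 105,745.6 × g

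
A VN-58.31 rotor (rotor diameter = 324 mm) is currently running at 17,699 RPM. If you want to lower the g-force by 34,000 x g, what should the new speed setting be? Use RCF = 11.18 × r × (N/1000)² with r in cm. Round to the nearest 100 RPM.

N₂ ≈ 11200 RPM

r = 324 mm / 2 = 162 mm = 16.2 cm
Current RCF = 11.18 × 16.2 × (17.699)² = 11.18 × 16.2 × 313.254601 ≈ 56,735.4 × g
Target RCF = 56,735.4 − 34,000 = 22,735.4 × g
(N/1000)² = 22,735.4 / 181.116 = 125.5295
N = 1000 × √125.5295 ≈ 11,204.0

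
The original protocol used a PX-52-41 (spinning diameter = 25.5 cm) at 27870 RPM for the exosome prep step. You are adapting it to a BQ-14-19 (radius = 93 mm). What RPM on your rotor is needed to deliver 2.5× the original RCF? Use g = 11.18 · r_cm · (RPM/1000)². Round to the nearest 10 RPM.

Original rotor: r = 25.5 / 2 = 12.75 cm
RCF = 11.18 × r × (N/1000)²
RCF_original = 11.18 × 12.75 × (27.87)² = 11.18 × 12.75 × 776.7369 ≈ 110,720 × g
Target RCF = 2.5 × 110,720 ≈ 276,800 × g
Your rotor: r = 93 mm = 9.3 cm
276,800 = 11.18 × 9.3 × (N/1000)²
(N/1000)² = 276,800 / 103.974 = 2662.204
N = 1000 × √2662.204 ≈ 51,596.6

≈ 51600 RPM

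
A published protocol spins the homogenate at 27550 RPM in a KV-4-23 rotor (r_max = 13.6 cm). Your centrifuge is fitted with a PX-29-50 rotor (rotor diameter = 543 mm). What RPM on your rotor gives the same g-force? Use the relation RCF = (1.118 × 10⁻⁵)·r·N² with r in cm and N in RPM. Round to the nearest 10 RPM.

≈ 19500 RPM

RCF_original = 1.118 × 10⁻⁵ × 13.6 × (27550)² = 1.118 × 10⁻⁵ × 13.6 × 759,002,500 ≈ 115,404.8 × g
Your rotor: r = 543 mm / 2 = 271.5 mm = 27.15 cm
115,404.8 = 1.118 × 10⁻⁵ × 27.15 × N²
N² = 115,404.8 / (30.3537 × 10⁻⁵) = 380,200,107
N ≈ √380,200,107 ≈ 19,498.7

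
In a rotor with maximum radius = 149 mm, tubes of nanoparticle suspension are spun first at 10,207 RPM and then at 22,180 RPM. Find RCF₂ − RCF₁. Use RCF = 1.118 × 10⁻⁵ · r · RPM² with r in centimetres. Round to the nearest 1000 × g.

r = 149 mm = 14.9 cm
RCF₁ = 1.118 × 10⁻⁵ × 14.9 × (10207)² = 1.118 × 10⁻⁵ × 14.9 × 104,182,849 ≈ 17,355 × g
RCF₂ = 1.118 × 10⁻⁵ × 14.9 × (22180)² = 1.118 × 10⁻⁵ × 14.9 × 491,952,400 ≈ 81,950.4 × g
Increase = 81,950.4 − 17,355 = 64,595.4

65000 g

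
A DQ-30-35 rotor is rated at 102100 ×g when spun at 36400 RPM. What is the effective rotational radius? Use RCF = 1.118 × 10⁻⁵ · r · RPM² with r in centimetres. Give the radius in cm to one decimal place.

6.9 cm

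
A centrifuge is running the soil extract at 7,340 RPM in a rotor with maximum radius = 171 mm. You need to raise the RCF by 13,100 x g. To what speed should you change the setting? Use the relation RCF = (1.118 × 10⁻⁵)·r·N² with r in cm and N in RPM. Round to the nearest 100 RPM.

r = 171 mm = 17.1 cm
Current RCF = 1.118 × 10⁻⁵ × 17.1 × (7340)² = 1.118 × 10⁻⁵ × 17.1 × 53,875,600 ≈ 10,299.8 × g
Target RCF = 10,299.8 + 13,100 = 23,399.8 × g
N² = 23,399.8 / (19.1178 × 10⁻⁵) = 122,397,975
N ≈ √122,397,975 ≈ 11,063.4

11100 RPM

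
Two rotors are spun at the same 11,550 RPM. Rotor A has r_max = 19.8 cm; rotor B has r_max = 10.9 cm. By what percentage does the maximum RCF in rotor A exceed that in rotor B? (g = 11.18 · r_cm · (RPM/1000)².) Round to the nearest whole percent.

82%

At equal RPM, RCF scales linearly with r: ratio = 19.8 / 10.9 = 1.8165.
So rotor A delivers 81.7% more g-force.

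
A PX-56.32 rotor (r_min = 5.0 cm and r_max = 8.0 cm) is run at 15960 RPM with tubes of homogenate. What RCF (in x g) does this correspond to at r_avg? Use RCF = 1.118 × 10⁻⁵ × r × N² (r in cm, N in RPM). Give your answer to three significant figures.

r_avg = (5.0 + 8.0) / 2 = 6.5 cm
RCF = 1.118 × 10⁻⁵ × 6.5 × (15960)² = 1.118 × 10⁻⁵ × 6.5 × 254,721,600 ≈ 18,510.6 × g

18500 x g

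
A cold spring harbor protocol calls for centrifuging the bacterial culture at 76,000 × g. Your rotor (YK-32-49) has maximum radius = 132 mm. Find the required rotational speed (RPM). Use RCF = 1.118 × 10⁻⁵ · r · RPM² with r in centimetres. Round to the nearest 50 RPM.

22700 RPM

r = 132 mm = 13.2 cm
76,000 = 1.118 × 10⁻⁵ × 13.2 × N²
N² = 76,000 / (14.7576 × 10⁻⁵) = 514,988,887
N ≈ √514,988,887 ≈ 22,693.4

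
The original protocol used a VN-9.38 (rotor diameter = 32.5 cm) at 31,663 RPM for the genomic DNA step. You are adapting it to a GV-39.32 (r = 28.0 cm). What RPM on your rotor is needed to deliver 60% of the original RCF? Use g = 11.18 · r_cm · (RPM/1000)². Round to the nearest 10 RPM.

Original rotor: r = 32.5 / 2 = 16.25 cm
RCF_original = 11.18 × 16.25 × (31.663)² = 11.18 × 16.25 × 1,002.545569 ≈ 182,137.5 × g
Target RCF = 0.6 × 182,137.5 ≈ 109,282.5 × g
109,282.5 = 11.18 × 28 × (N/1000)²
(N/1000)² = 109,282.5 / 313.04 = 349.1008
N = 1000 × √349.1008 ≈ 18,684.2

≈ 18680 RPM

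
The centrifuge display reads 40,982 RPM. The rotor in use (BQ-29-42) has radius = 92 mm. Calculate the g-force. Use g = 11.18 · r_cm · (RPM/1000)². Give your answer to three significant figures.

173000 x g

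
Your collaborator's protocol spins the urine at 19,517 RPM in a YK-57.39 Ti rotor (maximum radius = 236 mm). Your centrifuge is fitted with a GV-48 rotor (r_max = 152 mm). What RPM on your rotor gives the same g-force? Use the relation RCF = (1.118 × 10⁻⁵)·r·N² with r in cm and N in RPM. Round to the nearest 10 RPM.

≈ 24320 RPM

Original rotor: r = 236 mm = 23.6 cm
RCF = 1.118 × 10⁻⁵ × r × N²
RCF_original = 1.118 × 10⁻⁵ × 23.6 × (19517)² = 1.118 × 10⁻⁵ × 23.6 × 380,913,289 ≈ 100,503.2 × g
Your rotor: r = 152 mm = 15.2 cm
100,503.2 = 1.118 × 10⁻⁵ × 15.2 × N²
N² = 100,503.2 / (16.9936 × 10⁻⁵) = 591,417,946
N ≈ √591,417,946 ≈ 24,319.1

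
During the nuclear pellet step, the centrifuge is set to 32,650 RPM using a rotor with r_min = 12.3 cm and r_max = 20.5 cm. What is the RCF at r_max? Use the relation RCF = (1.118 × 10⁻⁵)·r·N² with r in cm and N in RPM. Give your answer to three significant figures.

Use r_max = 20.5 cm.
RCF = 1.118 × 10⁻⁵ × r × N²
RCF = 1.118 × 10⁻⁵ × 20.5 × (32650)² = 1.118 × 10⁻⁵ × 20.5 × 1,066,022,500 ≈ 244,321.7 × g

≈ 244000 x g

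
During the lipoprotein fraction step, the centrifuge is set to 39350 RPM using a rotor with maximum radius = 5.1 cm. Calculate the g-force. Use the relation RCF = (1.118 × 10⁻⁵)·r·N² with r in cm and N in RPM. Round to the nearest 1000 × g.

RCF = 1.118 × 10⁻⁵ × 5.1 × (39350)² = 1.118 × 10⁻⁵ × 5.1 × 1,548,422,500 ≈ 88,288 × g

≈ 88000 x g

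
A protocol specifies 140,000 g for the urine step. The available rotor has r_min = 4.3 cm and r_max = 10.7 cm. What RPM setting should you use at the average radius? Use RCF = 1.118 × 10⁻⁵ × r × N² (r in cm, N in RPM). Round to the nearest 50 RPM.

≈ 40850 RPM

r_avg = (4.3 + 10.7) / 2 = 7.5 cm
RCF = 1.118 × 10⁻⁵ × r × N²
140,000 = 1.118 × 10⁻⁵ × 7.5 × N²
N² = 140,000 / (8.385 × 10⁻⁵) = 1,669,648,181
N ≈ √1,669,648,181 ≈ 40,861.3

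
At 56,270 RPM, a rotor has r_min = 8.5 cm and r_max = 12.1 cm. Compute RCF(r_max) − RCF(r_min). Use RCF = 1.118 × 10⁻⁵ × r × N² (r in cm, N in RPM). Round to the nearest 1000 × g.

RCF_max = 1.118 × 10⁻⁵ × 12.1 × (56270)² = 1.118 × 10⁻⁵ × 12.1 × 3,166,312,900 ≈ 428,332.5 × g
RCF_min = 1.118 × 10⁻⁵ × 8.5 × (56270)² = 1.118 × 10⁻⁵ × 8.5 × 3,166,312,900 ≈ 300,894.7 × g
ΔRCF = 428,332.5 − 300,894.7 = 127,437.8

≈ 127000 ×g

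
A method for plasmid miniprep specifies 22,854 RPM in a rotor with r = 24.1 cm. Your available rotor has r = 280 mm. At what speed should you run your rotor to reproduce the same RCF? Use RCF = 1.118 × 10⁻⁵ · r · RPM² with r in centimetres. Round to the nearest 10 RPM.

RCF = 1.118 × 10⁻⁵ × r × N²
RCF_original = 1.118 × 10⁻⁵ × 24.1 × (22854)² = 1.118 × 10⁻⁵ × 24.1 × 522,305,316 ≈ 140,728.9 × g
Your rotor: r = 280 mm = 28.0 cm
140,728.9 = 1.118 × 10⁻⁵ × 28 × N²
N² = 140,728.9 / (31.304 × 10⁻⁵) = 449,555,648
N ≈ √449,555,648 ≈ 21,202.7

≈ 21200 RPM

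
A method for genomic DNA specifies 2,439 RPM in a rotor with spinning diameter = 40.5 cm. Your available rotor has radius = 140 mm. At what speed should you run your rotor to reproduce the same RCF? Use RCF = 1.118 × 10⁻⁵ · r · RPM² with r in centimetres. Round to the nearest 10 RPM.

≈ 2930 RPM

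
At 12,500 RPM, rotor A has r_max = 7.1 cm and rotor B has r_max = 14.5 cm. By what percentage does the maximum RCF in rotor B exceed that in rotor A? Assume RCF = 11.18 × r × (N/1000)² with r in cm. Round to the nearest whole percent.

104%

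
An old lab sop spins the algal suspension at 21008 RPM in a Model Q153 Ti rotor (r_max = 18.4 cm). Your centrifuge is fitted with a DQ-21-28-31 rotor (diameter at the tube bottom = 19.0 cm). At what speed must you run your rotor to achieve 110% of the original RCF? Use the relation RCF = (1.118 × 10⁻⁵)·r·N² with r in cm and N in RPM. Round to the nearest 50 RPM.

30650 RPM

RCF_original = 1.118 × 10⁻⁵ × 18.4 × (21008)² = 1.118 × 10⁻⁵ × 18.4 × 441,336,064 ≈ 90,788.1 × g
Target RCF = 1.1 × 90,788.1 ≈ 99,866.9 × g
Your rotor: r = 19.0 / 2 = 9.5 cm
99,866.9 = 1.118 × 10⁻⁵ × 9.5 × N²
N² = 99,866.9 / (10.621 × 10⁻⁵) = 940,277,752
N ≈ √940,277,752 ≈ 30,663.9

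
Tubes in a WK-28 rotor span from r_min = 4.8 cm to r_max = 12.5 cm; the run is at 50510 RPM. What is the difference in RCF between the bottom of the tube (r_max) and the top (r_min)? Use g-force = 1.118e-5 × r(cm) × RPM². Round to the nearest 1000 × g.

≈ 220000 ×g

RCF_max = 1.118 × 10⁻⁵ × 12.5 × (50510)² = 1.118 × 10⁻⁵ × 12.5 × 2,551,260,100 ≈ 356,538.6 × g
RCF_min = 1.118 × 10⁻⁵ × 4.8 × (50510)² = 1.118 × 10⁻⁵ × 4.8 × 2,551,260,100 ≈ 136,910.8 × g
ΔRCF = 356,538.6 − 136,910.8 = 219,627.8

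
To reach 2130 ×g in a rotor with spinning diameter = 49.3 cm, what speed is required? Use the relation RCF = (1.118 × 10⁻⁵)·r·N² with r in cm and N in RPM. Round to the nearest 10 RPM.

≈ 2780 RPM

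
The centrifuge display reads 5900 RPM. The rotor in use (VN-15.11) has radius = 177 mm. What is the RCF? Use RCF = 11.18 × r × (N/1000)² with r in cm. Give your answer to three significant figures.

r = 177 mm = 17.7 cm
RCF = 11.18 × 17.7 × (5.9)² = 11.18 × 17.7 × 34.81 ≈ 6,888.4 × g

6890 × g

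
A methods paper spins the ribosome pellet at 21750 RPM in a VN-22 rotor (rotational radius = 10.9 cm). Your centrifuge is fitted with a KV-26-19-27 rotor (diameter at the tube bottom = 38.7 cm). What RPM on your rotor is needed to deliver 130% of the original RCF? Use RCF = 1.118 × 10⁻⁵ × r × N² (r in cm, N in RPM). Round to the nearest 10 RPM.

RCF_original = 1.118 × 10⁻⁵ × 10.9 × (21750)² = 1.118 × 10⁻⁵ × 10.9 × 473,062,500 ≈ 57,648.3 × g
Target RCF = 1.3 × 57,648.3 ≈ 74,942.8 × g
Your rotor: r = 38.7 / 2 = 19.35 cm
74,942.8 = 1.118 × 10⁻⁵ × 19.35 × N²
N² = 74,942.8 / (21.6333 × 10⁻⁵) = 346,423,338
N ≈ √346,423,338 ≈ 18,612.5

18610 RPM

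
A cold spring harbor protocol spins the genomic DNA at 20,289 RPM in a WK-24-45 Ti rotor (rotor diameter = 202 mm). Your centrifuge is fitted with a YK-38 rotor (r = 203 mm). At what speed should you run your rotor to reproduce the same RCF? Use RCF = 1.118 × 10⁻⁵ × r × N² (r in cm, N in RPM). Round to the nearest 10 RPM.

Original rotor: r = 202 mm / 2 = 101 mm = 10.1 cm
RCF_original = 1.118 × 10⁻⁵ × 10.1 × (20289)² = 1.118 × 10⁻⁵ × 10.1 × 411,643,521 ≈ 46,482 × g
Your rotor: r = 203 mm = 20.3 cm
46,482 = 1.118 × 10⁻⁵ × 20.3 × N²
N² = 46,482 / (22.6954 × 10⁻⁵) = 204,808,023
N ≈ √204,808,023 ≈ 14,311.1

14310 RPM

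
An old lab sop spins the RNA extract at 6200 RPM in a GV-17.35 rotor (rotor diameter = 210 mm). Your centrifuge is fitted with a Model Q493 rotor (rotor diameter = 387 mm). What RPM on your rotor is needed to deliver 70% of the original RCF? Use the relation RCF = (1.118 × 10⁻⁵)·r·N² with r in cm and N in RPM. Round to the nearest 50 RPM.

Original rotor: r = 210 mm / 2 = 105 mm = 10.5 cm
RCF_original = 1.118 × 10⁻⁵ × 10.5 × (6200)² = 1.118 × 10⁻⁵ × 10.5 × 38,440,000 ≈ 4,512.5 × g
Target RCF = 0.7 × 4,512.5 ≈ 3,158.8 × g
Your rotor: r = 387 mm / 2 = 193.5 mm = 19.35 cm
3,158.8 = 1.118 × 10⁻⁵ × 19.35 × N²
N² = 3,158.8 / (21.6333 × 10⁻⁵) = 14,601,563
N ≈ √14,601,563 ≈ 3,821.2

3800 RPM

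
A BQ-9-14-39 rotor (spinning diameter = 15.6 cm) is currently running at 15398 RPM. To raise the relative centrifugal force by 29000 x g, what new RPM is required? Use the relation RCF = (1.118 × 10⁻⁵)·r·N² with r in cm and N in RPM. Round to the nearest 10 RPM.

N₂ ≈ 23870 RPM

r = 15.6 / 2 = 7.8 cm
Current RCF = 1.118 × 10⁻⁵ × 7.8 × (15398)² = 1.118 × 10⁻⁵ × 7.8 × 237,098,404 ≈ 20,675.9 × g
Target RCF = 20,675.9 + 29,000 = 49,675.9 × g
N² = 49,675.9 / (8.7204 × 10⁻⁵) = 569,651,621
N ≈ √569,651,621 ≈ 23,867.4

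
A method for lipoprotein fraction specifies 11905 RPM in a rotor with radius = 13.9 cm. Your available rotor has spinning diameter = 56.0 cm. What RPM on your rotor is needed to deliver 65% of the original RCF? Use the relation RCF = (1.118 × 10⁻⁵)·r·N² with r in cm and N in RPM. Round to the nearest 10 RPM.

≈ 6760 RPM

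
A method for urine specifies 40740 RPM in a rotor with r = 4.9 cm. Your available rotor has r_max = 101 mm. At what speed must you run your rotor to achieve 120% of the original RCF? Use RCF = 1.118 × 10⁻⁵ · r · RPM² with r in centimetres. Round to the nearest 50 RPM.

RCF = 1.118 × 10⁻⁵ × r × N²
RCF_original = 1.118 × 10⁻⁵ × 4.9 × (40740)² = 1.118 × 10⁻⁵ × 4.9 × 1,659,747,600 ≈ 90,924.3 × g
Target RCF = 1.2 × 90,924.3 ≈ 109,109.2 × g
Your rotor: r = 101 mm = 10.1 cm
109,109.2 = 1.118 × 10⁻⁵ × 10.1 × N²
N² = 109,109.2 / (11.2918 × 10⁻⁵) = 966,269,328
N ≈ √966,269,328 ≈ 31,084.9

≈ 31100 RPM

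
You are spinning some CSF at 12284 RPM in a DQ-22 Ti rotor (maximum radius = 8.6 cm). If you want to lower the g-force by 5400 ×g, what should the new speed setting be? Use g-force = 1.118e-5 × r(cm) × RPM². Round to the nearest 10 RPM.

N₂ ≈ 9730 RPM

Current RCF = 1.118 × 10⁻⁵ × 8.6 × (12284)² = 1.118 × 10⁻⁵ × 8.6 × 150,896,656 ≈ 14,508.4 × g
Target RCF = 14,508.4 − 5,400 = 9,108.4 × g
N² = 9,108.4 / (9.6148 × 10⁻⁵) = 94,733,120
N ≈ √94,733,120 ≈ 9,733.1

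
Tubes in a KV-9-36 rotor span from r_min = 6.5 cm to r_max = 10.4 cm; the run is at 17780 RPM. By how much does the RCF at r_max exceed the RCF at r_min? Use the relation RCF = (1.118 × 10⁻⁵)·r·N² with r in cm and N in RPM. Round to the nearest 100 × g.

13800 ×g

ΔRCF = 1.118 × 10⁻⁵ × (r_max − r_min) × N² = 1.118 × 10⁻⁵ × 3.9 × 316,128,400 ≈ 13,783.8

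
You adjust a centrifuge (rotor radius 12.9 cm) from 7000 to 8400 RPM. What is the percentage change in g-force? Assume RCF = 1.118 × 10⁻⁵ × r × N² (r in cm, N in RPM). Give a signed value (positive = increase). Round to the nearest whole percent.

RCF ∝ N², so the ratio is (8400/7000)² = (1.200000)² = 1.4400.
Change = 1.4400 − 1 = +0.4400 → +44.0%.

+44%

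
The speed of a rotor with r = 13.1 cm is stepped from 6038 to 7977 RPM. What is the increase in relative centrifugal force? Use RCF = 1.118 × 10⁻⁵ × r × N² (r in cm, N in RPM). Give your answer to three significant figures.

≈ 3980 ×g

RCF₁ = 1.118 × 10⁻⁵ × 13.1 × (6038)² = 1.118 × 10⁻⁵ × 13.1 × 36,457,444 ≈ 5,339.5 × g
RCF₂ = 1.118 × 10⁻⁵ × 13.1 × (7977)² = 1.118 × 10⁻⁵ × 13.1 × 63,632,529 ≈ 9,319.5 × g
Increase = 9,319.5 − 5,339.5 = 3,980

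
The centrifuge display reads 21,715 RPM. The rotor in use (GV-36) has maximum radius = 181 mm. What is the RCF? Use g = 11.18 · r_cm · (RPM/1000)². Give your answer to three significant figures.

r = 181 mm = 18.1 cm
RCF = 11.18 × 18.1 × (21.715)² = 11.18 × 18.1 × 471.541225 ≈ 95,420.1 × g

RCF ≈ 95400 × g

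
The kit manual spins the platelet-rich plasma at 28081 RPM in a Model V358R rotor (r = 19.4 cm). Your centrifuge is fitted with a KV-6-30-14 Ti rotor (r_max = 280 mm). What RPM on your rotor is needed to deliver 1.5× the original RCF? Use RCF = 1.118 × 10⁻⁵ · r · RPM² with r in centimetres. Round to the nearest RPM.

RCF_original = 1.118 × 10⁻⁵ × 19.4 × (28081)² = 1.118 × 10⁻⁵ × 19.4 × 788,542,561 ≈ 171,028.6 × g
Target RCF = 1.5 × 171,028.6 ≈ 256,542.9 × g
Your rotor: r = 280 mm = 28.0 cm
256,542.9 = 1.118 × 10⁻⁵ × 28 × N²
N² = 256,542.9 / (31.304 × 10⁻⁵) = 819,521,147
N ≈ √819,521,147 ≈ 28,627.3

≈ 28627 RPM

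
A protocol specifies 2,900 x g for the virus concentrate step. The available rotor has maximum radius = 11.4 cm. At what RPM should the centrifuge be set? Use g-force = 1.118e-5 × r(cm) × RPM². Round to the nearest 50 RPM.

4750 RPM

2,900 = 1.118 × 10⁻⁵ × 11.4 × N²
N² = 2,900 / (12.7452 × 10⁻⁵) = 22,753,664
N ≈ √22,753,664 ≈ 4,770.1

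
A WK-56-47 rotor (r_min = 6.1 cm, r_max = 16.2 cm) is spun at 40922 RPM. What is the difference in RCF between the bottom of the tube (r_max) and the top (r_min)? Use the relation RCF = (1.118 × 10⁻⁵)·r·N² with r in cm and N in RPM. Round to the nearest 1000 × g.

RCF_max = 1.118 × 10⁻⁵ × 16.2 × (40922)² = 1.118 × 10⁻⁵ × 16.2 × 1,674,610,084 ≈ 303,298.7 × g
RCF_min = 1.118 × 10⁻⁵ × 6.1 × (40922)² = 1.118 × 10⁻⁵ × 6.1 × 1,674,610,084 ≈ 114,205.1 × g
ΔRCF = 303,298.7 − 114,205.1 = 189,093.6

189000 × g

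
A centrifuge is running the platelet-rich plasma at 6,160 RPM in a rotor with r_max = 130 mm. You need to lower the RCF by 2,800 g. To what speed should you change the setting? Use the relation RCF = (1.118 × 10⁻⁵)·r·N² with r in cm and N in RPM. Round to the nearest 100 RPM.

4300 RPM

r = 130 mm = 13.0 cm
Current RCF = 1.118 × 10⁻⁵ × 13 × (6160)² = 1.118 × 10⁻⁵ × 13 × 37,945,600 ≈ 5,515 × g
Target RCF = 5,515 − 2,800 = 2,715 × g
N² = 2,715 / (14.534 × 10⁻⁵) = 18,680,336
N ≈ √18,680,336 ≈ 4,322.1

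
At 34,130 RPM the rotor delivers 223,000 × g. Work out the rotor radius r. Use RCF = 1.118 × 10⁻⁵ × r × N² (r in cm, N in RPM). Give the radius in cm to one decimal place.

223000 = 1.118 × 10⁻⁵ × r × (34130)²
r = 223000 / (1.118 × 10⁻⁵ × 1,164,856,900) = 223000 / 13023.1 ≈ 17.123 cm

r ≈ 17.1 cm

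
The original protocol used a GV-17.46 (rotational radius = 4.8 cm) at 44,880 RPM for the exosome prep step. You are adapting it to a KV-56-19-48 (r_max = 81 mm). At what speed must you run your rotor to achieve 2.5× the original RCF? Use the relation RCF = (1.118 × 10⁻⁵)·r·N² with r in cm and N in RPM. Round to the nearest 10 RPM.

RCF_original = 1.118 × 10⁻⁵ × 4.8 × (44880)² = 1.118 × 10⁻⁵ × 4.8 × 2,014,214,400 ≈ 108,090.8 × g
Target RCF = 2.5 × 108,090.8 ≈ 270,227 × g
Your rotor: r = 81 mm = 8.1 cm
270,227 = 1.118 × 10⁻⁵ × 8.1 × N²
N² = 270,227 / (9.0558 × 10⁻⁵) = 2,984,021,290
N ≈ √2,984,021,290 ≈ 54,626.2

54630 RPM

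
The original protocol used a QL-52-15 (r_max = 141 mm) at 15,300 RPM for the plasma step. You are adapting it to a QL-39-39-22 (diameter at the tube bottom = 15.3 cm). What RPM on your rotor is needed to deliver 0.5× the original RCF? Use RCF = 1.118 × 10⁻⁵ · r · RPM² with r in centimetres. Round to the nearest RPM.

Original rotor: r = 141 mm = 14.1 cm
RCF_original = 1.118 × 10⁻⁵ × 14.1 × (15300)² = 1.118 × 10⁻⁵ × 14.1 × 234,090,000 ≈ 36,901.5 × g
Target RCF = 0.5 × 36,901.5 ≈ 18,450.8 × g
Your rotor: r = 15.3 / 2 = 7.65 cm
18,450.8 = 1.118 × 10⁻⁵ × 7.65 × N²
N² = 18,450.8 / (8.5527 × 10⁻⁵) = 215,730,705
N ≈ √215,730,705 ≈ 14,687.8

14688 RPM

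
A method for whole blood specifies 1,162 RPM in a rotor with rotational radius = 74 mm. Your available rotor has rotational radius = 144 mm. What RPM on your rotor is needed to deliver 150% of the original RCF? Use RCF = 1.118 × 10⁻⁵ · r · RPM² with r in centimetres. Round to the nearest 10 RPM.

≈ 1020 RPM

Original rotor: r = 74 mm = 7.4 cm
RCF_original = 1.118 × 10⁻⁵ × 7.4 × (1162)² = 1.118 × 10⁻⁵ × 7.4 × 1,350,244 ≈ 111.7 × g
Target RCF = 1.5 × 111.7 ≈ 167.6 × g
Your rotor: r = 144 mm = 14.4 cm
167.6 = 1.118 × 10⁻⁵ × 14.4 × N²
N² = 167.6 / (16.0992 × 10⁻⁵) = 1,041,046
N ≈ √1,041,046 ≈ 1,020.3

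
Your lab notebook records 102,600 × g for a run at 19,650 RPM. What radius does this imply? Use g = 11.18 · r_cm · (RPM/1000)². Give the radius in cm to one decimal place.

23.8 cm

102600 = 11.18 × r × (19.65)²
r = 102600 / (11.18 × 386.1225) = 102600 / 4316.85 ≈ 23.767 cm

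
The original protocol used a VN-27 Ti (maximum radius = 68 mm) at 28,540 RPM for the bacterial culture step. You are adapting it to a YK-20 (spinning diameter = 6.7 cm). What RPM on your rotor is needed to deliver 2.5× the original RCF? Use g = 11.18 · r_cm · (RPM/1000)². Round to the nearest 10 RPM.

64290 RPM

Original rotor: r = 68 mm = 6.8 cm
RCF = 11.18 × r × (N/1000)²
RCF_original = 11.18 × 6.8 × (28.54)² = 11.18 × 6.8 × 814.5316 ≈ 61,924 × g
Target RCF = 2.5 × 61,924 ≈ 154,810 × g
Your rotor: r = 6.7 / 2 = 3.35 cm
154,810 = 11.18 × 3.35 × (N/1000)²
(N/1000)² = 154,810 / 37.453 = 4133.447
N = 1000 × √4133.447 ≈ 64,291.9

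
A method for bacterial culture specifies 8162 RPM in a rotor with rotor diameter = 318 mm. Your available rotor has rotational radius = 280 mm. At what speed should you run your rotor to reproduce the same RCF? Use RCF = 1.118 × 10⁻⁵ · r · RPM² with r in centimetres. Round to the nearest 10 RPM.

Original rotor: r = 318 mm / 2 = 159 mm = 15.9 cm
RCF = 1.118 × 10⁻⁵ × r × N²
RCF_original = 1.118 × 10⁻⁵ × 15.9 × (8162)² = 1.118 × 10⁻⁵ × 15.9 × 66,618,244 ≈ 11,842.2 × g
Your rotor: r = 280 mm = 28.0 cm
11,842.2 = 1.118 × 10⁻⁵ × 28 × N²
N² = 11,842.2 / (31.304 × 10⁻⁵) = 37,829,670
N ≈ √37,829,670 ≈ 6,150.6

6150 RPM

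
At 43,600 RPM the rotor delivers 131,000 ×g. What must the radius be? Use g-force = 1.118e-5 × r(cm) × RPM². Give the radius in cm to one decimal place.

≈ 6.2 cm

131000 = 1.118 × 10⁻⁵ × r × (43600)²
r = 131000 / (1.118 × 10⁻⁵ × 1,900,960,000) = 131000 / 21252.73 ≈ 6.164 cm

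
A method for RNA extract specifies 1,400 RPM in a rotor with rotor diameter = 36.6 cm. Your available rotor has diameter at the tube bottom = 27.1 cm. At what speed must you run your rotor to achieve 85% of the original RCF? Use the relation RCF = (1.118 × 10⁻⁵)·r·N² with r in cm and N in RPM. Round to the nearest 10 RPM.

≈ 1500 RPM

Original rotor: r = 36.6 / 2 = 18.3 cm
RCF_original = 1.118 × 10⁻⁵ × 18.3 × (1400)² = 1.118 × 10⁻⁵ × 18.3 × 1,960,000 ≈ 401 × g
Target RCF = 0.85 × 401 ≈ 340.8 × g
Your rotor: r = 27.1 / 2 = 13.55 cm
340.8 = 1.118 × 10⁻⁵ × 13.55 × N²
N² = 340.8 / (15.1489 × 10⁻⁵) = 2,249,668
N ≈ √2,249,668 ≈ 1,499.9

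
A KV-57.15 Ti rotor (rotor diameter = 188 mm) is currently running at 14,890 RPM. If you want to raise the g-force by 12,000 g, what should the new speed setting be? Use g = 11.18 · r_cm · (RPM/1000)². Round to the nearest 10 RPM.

N₂ ≈ 18330 RPM

r = 188 mm / 2 = 94 mm = 9.4 cm
Current RCF = 11.18 × 9.4 × (14.89)² = 11.18 × 9.4 × 221.7121 ≈ 23,300.2 × g
Target RCF = 23,300.2 + 12,000 = 35,300.2 × g
(N/1000)² = 35,300.2 / 105.092 = 335.8981
N = 1000 × √335.8981 ≈ 18,327.5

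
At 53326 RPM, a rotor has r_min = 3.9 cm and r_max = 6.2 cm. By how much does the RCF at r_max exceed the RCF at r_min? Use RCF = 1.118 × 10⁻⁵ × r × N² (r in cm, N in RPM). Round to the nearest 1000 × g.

RCF_max = 1.118 × 10⁻⁵ × 6.2 × (53326)² = 1.118 × 10⁻⁵ × 6.2 × 2,843,662,276 ≈ 197,111.3 × g
RCF_min = 1.118 × 10⁻⁵ × 3.9 × (53326)² = 1.118 × 10⁻⁵ × 3.9 × 2,843,662,276 ≈ 123,989.4 × g
ΔRCF = 197,111.3 − 123,989.4 = 73,121.9

≈ 73000 g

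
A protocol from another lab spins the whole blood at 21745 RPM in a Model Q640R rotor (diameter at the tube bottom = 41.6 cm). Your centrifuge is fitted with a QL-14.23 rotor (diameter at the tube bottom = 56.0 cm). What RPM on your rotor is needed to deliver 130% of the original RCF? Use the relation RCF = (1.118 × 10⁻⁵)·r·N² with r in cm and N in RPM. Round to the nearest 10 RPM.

21370 RPM

Original rotor: r = 41.6 / 2 = 20.8 cm
RCF = 1.118 × 10⁻⁵ × r × N²
RCF_original = 1.118 × 10⁻⁵ × 20.8 × (21745)² = 1.118 × 10⁻⁵ × 20.8 × 472,845,025 ≈ 109,957.3 × g
Target RCF = 1.3 × 109,957.3 ≈ 142,944.5 × g
Your rotor: r = 56.0 / 2 = 28 cm
142,944.5 = 1.118 × 10⁻⁵ × 28 × N²
N² = 142,944.5 / (31.304 × 10⁻⁵) = 456,633,338
N ≈ √456,633,338 ≈ 21,369.0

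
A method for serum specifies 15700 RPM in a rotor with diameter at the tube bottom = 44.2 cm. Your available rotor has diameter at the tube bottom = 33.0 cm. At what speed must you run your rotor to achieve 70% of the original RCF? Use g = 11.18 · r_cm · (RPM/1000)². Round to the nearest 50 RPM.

15200 RPM

Original rotor: r = 44.2 / 2 = 22.1 cm
RCF_original = 11.18 × 22.1 × (15.7)² = 11.18 × 22.1 × 246.49 ≈ 60,902.3 × g
Target RCF = 0.7 × 60,902.3 ≈ 42,631.6 × g
Your rotor: r = 33.0 / 2 = 16.5 cm
42,631.6 = 11.18 × 16.5 × (N/1000)²
(N/1000)² = 42,631.6 / 184.47 = 231.1032
N = 1000 × √231.1032 ≈ 15,202.1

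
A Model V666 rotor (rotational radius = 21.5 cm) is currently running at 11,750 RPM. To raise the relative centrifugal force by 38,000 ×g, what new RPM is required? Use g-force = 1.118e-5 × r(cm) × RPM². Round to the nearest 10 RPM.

Current RCF = 1.118 × 10⁻⁵ × 21.5 × (11750)² = 1.118 × 10⁻⁵ × 21.5 × 138,062,500 ≈ 33,186.1 × g
Target RCF = 33,186.1 + 38,000 = 71,186.1 × g
N² = 71,186.1 / (24.037 × 10⁻⁵) = 296,152,182
N ≈ √296,152,182 ≈ 17,209.1

N₂ ≈ 17210 RPM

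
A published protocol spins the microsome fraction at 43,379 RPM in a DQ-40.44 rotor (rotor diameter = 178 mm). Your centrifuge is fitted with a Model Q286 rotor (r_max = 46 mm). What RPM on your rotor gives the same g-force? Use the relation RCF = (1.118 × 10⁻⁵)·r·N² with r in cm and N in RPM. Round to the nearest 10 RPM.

≈ 60340 RPM

Original rotor: r = 178 mm / 2 = 89 mm = 8.9 cm
RCF_original = 1.118 × 10⁻⁵ × 8.9 × (43379)² = 1.118 × 10⁻⁵ × 8.9 × 1,881,737,641 ≈ 187,236.7 × g
Your rotor: r = 46 mm = 4.6 cm
187,236.7 = 1.118 × 10⁻⁵ × 4.6 × N²
N² = 187,236.7 / (5.1428 × 10⁻⁵) = 3,640,754,064
N ≈ √3,640,754,064 ≈ 60,338.7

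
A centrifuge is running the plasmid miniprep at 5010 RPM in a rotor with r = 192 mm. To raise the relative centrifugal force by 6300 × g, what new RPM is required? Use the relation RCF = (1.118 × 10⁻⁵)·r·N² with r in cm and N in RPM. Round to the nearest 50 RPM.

r = 192 mm = 19.2 cm
Current RCF = 1.118 × 10⁻⁵ × 19.2 × (5010)² = 1.118 × 10⁻⁵ × 19.2 × 25,100,100 ≈ 5,387.9 × g
Target RCF = 5,387.9 + 6,300 = 11,687.9 × g
N² = 11,687.9 / (21.4656 × 10⁻⁵) = 54,449,445
N ≈ √54,449,445 ≈ 7,379.0

≈ 7400 RPM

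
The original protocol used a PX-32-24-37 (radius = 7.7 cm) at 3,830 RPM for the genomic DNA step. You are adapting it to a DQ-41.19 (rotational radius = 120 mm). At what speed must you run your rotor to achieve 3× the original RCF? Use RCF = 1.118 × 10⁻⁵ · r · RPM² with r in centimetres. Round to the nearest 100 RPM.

5300 RPM

RCF_original = 1.118 × 10⁻⁵ × 7.7 × (3830)² = 1.118 × 10⁻⁵ × 7.7 × 14,668,900 ≈ 1,262.8 × g
Target RCF = 3 × 1,262.8 ≈ 3,788.4 × g
Your rotor: r = 120 mm = 12.0 cm
3,788.4 = 1.118 × 10⁻⁵ × 12 × N²
N² = 3,788.4 / (13.416 × 10⁻⁵) = 28,237,925
N ≈ √28,237,925 ≈ 5,313.9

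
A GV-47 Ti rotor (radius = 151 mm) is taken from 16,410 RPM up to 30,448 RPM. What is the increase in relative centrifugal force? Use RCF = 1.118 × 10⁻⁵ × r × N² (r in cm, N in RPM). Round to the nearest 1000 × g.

111000 g

r = 151 mm = 15.1 cm
RCF₁ = 1.118 × 10⁻⁵ × 15.1 × (16410)² = 1.118 × 10⁻⁵ × 15.1 × 269,288,100 ≈ 45,460.7 × g
RCF₂ = 1.118 × 10⁻⁵ × 15.1 × (30448)² = 1.118 × 10⁻⁵ × 15.1 × 927,080,704 ≈ 156,507.9 × g
Increase = 156,507.9 − 45,460.7 = 111,047.2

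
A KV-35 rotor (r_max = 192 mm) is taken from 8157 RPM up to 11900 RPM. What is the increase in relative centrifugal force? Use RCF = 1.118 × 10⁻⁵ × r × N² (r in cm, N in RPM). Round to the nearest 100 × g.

≈ 16100 × g

r = 192 mm = 19.2 cm
RCF₁ = 1.118 × 10⁻⁵ × 19.2 × (8157)² = 1.118 × 10⁻⁵ × 19.2 × 66,536,649 ≈ 14,282.5 × g
RCF₂ = 1.118 × 10⁻⁵ × 19.2 × (11900)² = 1.118 × 10⁻⁵ × 19.2 × 141,610,000 ≈ 30,397.4 × g
Increase = 30,397.4 − 14,282.5 = 16,114.9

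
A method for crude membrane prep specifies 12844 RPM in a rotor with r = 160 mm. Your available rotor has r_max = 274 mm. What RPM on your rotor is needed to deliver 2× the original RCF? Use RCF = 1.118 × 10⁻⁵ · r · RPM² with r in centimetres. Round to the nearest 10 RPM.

≈ 13880 RPM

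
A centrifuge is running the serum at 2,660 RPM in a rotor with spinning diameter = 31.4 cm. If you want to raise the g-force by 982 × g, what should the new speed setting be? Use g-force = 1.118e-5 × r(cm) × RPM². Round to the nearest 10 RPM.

≈ 3560 RPM

r = 31.4 / 2 = 15.7 cm
Current RCF = 1.118 × 10⁻⁵ × 15.7 × (2660)² = 1.118 × 10⁻⁵ × 15.7 × 7,075,600 ≈ 1,242 × g
Target RCF = 1,242 + 982 = 2,224 × g
N² = 2,224 / (17.5526 × 10⁻⁵) = 12,670,488
N ≈ √12,670,488 ≈ 3,559.6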